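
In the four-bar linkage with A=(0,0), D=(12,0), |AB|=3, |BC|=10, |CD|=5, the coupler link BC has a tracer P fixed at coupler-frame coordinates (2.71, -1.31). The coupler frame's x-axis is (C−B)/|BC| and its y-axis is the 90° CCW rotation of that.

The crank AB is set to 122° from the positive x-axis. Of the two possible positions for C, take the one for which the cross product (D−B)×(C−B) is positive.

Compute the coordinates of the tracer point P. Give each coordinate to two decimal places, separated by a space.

1.23 1.48

A=(0,0), D=(12.00,0)
B = A + 3.00·(cos122°, sin122°) = (-1.5898, 2.5441)
|BD| = 13.8259
circle(B,10.00) ∩ circle(D,5.00): a=9.6252, h=2.7120
  candidates: C₊=(8.3702,3.4386) cross=37.495; C₋=(7.3721,-1.8927) cross=-37.495
  mode + wants cross > 0 → take C=(8.3702,3.4386) (cross=37.495)
ex = (C−B)/|BC| = (0.9960,0.0894); ey = (-0.0894,0.9960)
P = B + 2.71·ex + -1.31·ey = (1.2266,1.4818)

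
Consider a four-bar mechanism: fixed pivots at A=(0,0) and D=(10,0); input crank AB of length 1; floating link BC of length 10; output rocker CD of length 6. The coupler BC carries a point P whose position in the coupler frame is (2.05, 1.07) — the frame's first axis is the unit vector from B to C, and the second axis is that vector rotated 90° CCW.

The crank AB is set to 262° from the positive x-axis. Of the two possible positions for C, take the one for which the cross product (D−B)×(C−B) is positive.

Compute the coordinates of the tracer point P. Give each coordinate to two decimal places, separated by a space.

A=(0,0), D=(10.00,0)
B = A + 1.00·(cos262°, sin262°) = (-0.1392, -0.9903)
|BD| = 10.1874
circle(B,10.00) ∩ circle(D,6.00): a=8.2348, h=5.6734
  candidates: C₊=(7.5052,5.4567) cross=57.797; C₋=(8.6082,-5.8363) cross=-57.797
  mode + wants cross > 0 → take C=(7.5052,5.4567) (cross=57.797)
ex = (C−B)/|BC| = (0.7644,0.6447); ey = (-0.6447,0.7644)
P = B + 2.05·ex + 1.07·ey = (0.7381,1.1493)

0.74 1.15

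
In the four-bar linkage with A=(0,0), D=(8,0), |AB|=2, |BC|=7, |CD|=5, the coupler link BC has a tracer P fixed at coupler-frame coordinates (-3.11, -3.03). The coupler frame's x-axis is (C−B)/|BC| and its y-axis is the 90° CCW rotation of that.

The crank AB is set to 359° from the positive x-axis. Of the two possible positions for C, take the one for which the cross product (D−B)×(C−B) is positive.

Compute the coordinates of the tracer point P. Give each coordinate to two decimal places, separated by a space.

1.92 -4.38

A=(0,0), D=(8.00,0)
B = A + 2.00·(cos359°, sin359°) = (1.9997, -0.0349)
|BD| = 6.0004
circle(B,7.00) ∩ circle(D,5.00): a=5.0001, h=4.8989
  candidates: C₊=(6.9712,4.8930) cross=29.395; C₋=(7.0282,-4.9046) cross=-29.395
  mode + wants cross > 0 → take C=(6.9712,4.8930) (cross=29.395)
ex = (C−B)/|BC| = (0.7102,0.7040); ey = (-0.7040,0.7102)
P = B + -3.11·ex + -3.03·ey = (1.9240,-4.3762)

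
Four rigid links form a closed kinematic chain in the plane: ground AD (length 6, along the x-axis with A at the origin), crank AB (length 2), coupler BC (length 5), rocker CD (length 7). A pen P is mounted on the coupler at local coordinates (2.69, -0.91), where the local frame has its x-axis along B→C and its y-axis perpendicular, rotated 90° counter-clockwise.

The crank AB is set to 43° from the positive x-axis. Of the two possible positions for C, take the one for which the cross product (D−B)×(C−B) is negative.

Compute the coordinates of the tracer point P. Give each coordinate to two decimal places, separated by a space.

-0.26 -0.89

A=(0,0), D=(6.00,0)
B = A + 2.00·(cos43°, sin43°) = (1.4627, 1.3640)
|BD| = 4.7379
circle(B,5.00) ∩ circle(D,7.00): a=-0.1638, h=4.9973
  candidates: C₊=(2.7445,6.1969) cross=23.677; C₋=(-0.1329,-3.3746) cross=-23.677
  mode - wants cross < 0 → take C=(-0.1329,-3.3746) (cross=-23.677)
ex = (C−B)/|BC| = (-0.3191,-0.9477); ey = (0.9477,-0.3191)
P = B + 2.69·ex + -0.91·ey = (-0.2581,-0.8950)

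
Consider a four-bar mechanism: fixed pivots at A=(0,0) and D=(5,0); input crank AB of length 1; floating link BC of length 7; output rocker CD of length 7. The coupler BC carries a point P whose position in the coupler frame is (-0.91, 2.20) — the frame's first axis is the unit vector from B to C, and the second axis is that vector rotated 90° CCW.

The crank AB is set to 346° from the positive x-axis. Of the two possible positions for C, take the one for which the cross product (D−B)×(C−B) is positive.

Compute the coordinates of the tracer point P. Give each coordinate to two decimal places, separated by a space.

-1.38 -0.62

A=(0,0), D=(5.00,0)
B = A + 1.00·(cos346°, sin346°) = (0.9703, -0.2419)
|BD| = 4.0370
circle(B,7.00) ∩ circle(D,7.00): a=2.0185, h=6.7027
  candidates: C₊=(2.5835,6.5697) cross=27.058; C₋=(3.3868,-6.8116) cross=-27.058
  mode + wants cross > 0 → take C=(2.5835,6.5697) (cross=27.058)
ex = (C−B)/|BC| = (0.2305,0.9731); ey = (-0.9731,0.2305)
P = B + -0.91·ex + 2.20·ey = (-1.3802,-0.6204)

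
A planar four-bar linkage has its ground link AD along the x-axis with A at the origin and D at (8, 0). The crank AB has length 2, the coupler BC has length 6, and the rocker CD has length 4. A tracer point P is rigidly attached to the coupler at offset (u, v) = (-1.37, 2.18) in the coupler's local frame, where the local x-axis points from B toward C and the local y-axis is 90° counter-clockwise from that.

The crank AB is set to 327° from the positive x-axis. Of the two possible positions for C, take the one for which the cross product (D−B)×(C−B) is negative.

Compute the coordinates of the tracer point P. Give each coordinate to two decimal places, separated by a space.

1.47 1.48

A=(0,0), D=(8.00,0)
B = A + 2.00·(cos327°, sin327°) = (1.6773, -1.0893)
|BD| = 6.4158
circle(B,6.00) ∩ circle(D,4.00): a=4.7666, h=3.6442
  candidates: C₊=(5.7560,3.3113) cross=23.380; C₋=(6.9934,-3.8713) cross=-23.380
  mode - wants cross < 0 → take C=(6.9934,-3.8713) (cross=-23.380)
ex = (C−B)/|BC| = (0.8860,-0.4637); ey = (0.4637,0.8860)
P = B + -1.37·ex + 2.18·ey = (1.4743,1.4774)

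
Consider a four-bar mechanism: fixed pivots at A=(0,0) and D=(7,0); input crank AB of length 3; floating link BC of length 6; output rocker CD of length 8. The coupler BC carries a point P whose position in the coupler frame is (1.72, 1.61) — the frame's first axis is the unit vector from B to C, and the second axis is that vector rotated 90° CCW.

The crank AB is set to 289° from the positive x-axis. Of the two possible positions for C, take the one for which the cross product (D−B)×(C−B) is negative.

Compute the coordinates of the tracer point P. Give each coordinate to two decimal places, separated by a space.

A=(0,0), D=(7.00,0)
B = A + 3.00·(cos289°, sin289°) = (0.9767, -2.8366)
|BD| = 6.6578
circle(B,6.00) ∩ circle(D,8.00): a=1.2261, h=5.8734
  candidates: C₊=(-0.4164,2.9995) cross=39.104; C₋=(4.5883,-7.6278) cross=-39.104
  mode - wants cross < 0 → take C=(4.5883,-7.6278) (cross=-39.104)
ex = (C−B)/|BC| = (0.6019,-0.7985); ey = (0.7985,0.6019)
P = B + 1.72·ex + 1.61·ey = (3.2977,-3.2409)

3.30 -3.24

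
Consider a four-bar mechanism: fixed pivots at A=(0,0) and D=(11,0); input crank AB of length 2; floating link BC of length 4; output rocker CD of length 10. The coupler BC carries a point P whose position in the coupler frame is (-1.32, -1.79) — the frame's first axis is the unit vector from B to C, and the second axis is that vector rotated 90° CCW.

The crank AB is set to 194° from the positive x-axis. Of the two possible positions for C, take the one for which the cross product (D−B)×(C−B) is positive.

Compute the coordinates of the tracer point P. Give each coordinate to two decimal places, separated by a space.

A=(0,0), D=(11.00,0)
B = A + 2.00·(cos194°, sin194°) = (-1.9406, -0.4838)
|BD| = 12.9496
circle(B,4.00) ∩ circle(D,10.00): a=3.2315, h=2.3574
  candidates: C₊=(1.2006,1.9927) cross=30.528; C₋=(1.3767,-2.7189) cross=-30.528
  mode + wants cross > 0 → take C=(1.2006,1.9927) (cross=30.528)
ex = (C−B)/|BC| = (0.7853,0.6191); ey = (-0.6191,0.7853)
P = B + -1.32·ex + -1.79·ey = (-1.8689,-2.7068)

-1.87 -2.71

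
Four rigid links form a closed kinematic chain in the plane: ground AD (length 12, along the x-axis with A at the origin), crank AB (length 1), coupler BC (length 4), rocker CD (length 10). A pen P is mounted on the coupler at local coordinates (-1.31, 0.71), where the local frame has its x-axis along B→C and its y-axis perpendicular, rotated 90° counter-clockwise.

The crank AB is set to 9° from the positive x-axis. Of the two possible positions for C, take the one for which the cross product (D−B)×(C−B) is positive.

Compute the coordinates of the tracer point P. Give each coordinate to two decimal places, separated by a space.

A=(0,0), D=(12.00,0)
B = A + 1.00·(cos9°, sin9°) = (0.9877, 0.1564)
|BD| = 11.0134
circle(B,4.00) ∩ circle(D,10.00): a=1.6932, h=3.6240
  candidates: C₊=(2.7322,3.7560) cross=39.912; C₋=(2.6292,-3.4912) cross=-39.912
  mode + wants cross > 0 → take C=(2.7322,3.7560) (cross=39.912)
ex = (C−B)/|BC| = (0.4361,0.8999); ey = (-0.8999,0.4361)
P = B + -1.31·ex + 0.71·ey = (-0.2226,-0.7128)

-0.22 -0.71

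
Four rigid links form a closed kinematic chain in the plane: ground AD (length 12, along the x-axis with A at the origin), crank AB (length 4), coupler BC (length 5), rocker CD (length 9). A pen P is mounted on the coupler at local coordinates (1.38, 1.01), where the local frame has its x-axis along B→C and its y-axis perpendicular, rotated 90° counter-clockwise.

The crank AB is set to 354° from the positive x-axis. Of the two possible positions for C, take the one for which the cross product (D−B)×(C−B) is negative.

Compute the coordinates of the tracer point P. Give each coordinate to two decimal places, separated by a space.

A=(0,0), D=(12.00,0)
B = A + 4.00·(cos354°, sin354°) = (3.9781, -0.4181)
|BD| = 8.0328
circle(B,5.00) ∩ circle(D,9.00): a=0.5307, h=4.9718
  candidates: C₊=(4.2493,4.5745) cross=39.937; C₋=(4.7668,-5.3555) cross=-39.937
  mode - wants cross < 0 → take C=(4.7668,-5.3555) (cross=-39.937)
ex = (C−B)/|BC| = (0.1578,-0.9875); ey = (0.9875,0.1578)
P = B + 1.38·ex + 1.01·ey = (5.1931,-1.6215)

5.19 -1.62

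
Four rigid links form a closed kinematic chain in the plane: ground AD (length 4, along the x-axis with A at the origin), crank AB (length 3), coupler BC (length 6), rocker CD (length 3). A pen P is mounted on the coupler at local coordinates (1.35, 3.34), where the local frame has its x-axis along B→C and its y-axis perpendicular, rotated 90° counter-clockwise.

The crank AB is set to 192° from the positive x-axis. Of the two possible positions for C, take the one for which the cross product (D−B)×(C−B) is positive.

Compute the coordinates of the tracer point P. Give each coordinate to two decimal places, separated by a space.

A=(0,0), D=(4.00,0)
B = A + 3.00·(cos192°, sin192°) = (-2.9344, -0.6237)
|BD| = 6.9624
circle(B,6.00) ∩ circle(D,3.00): a=5.4202, h=2.5732
  candidates: C₊=(2.2334,2.4247) cross=17.916; C₋=(2.6945,-2.7010) cross=-17.916
  mode + wants cross > 0 → take C=(2.2334,2.4247) (cross=17.916)
ex = (C−B)/|BC| = (0.8613,0.5081); ey = (-0.5081,0.8613)
P = B + 1.35·ex + 3.34·ey = (-3.4686,2.9390)

-3.47 2.94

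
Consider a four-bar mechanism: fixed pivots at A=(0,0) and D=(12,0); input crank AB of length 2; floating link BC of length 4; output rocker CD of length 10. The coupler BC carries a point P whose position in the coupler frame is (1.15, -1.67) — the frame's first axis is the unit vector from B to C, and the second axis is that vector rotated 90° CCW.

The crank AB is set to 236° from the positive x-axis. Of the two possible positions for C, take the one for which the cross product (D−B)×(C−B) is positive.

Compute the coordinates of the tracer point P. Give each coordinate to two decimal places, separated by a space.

0.82 -2.27

A=(0,0), D=(12.00,0)
B = A + 2.00·(cos236°, sin236°) = (-1.1184, -1.6581)
|BD| = 13.2228
circle(B,4.00) ∩ circle(D,10.00): a=3.4350, h=2.0495
  candidates: C₊=(2.0325,0.8060) cross=27.100; C₋=(2.5465,-3.2607) cross=-27.100
  mode + wants cross > 0 → take C=(2.0325,0.8060) (cross=27.100)
ex = (C−B)/|BC| = (0.7877,0.6160); ey = (-0.6160,0.7877)
P = B + 1.15·ex + -1.67·ey = (0.8163,-2.2652)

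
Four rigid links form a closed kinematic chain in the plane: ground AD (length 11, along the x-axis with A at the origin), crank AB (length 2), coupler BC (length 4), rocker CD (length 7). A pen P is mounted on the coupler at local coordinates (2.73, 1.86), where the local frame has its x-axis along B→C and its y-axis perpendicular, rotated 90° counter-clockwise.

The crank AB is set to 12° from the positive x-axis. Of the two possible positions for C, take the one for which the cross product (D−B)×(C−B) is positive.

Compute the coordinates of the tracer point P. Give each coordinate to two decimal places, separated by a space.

A=(0,0), D=(11.00,0)
B = A + 2.00·(cos12°, sin12°) = (1.9563, 0.4158)
|BD| = 9.0533
circle(B,4.00) ∩ circle(D,7.00): a=2.7041, h=2.9475
  candidates: C₊=(4.7929,3.2360) cross=26.685; C₋=(4.5221,-2.6528) cross=-26.685
  mode + wants cross > 0 → take C=(4.7929,3.2360) (cross=26.685)
ex = (C−B)/|BC| = (0.7092,0.7051); ey = (-0.7051,0.7092)
P = B + 2.73·ex + 1.86·ey = (2.5809,3.6596)

2.58 3.66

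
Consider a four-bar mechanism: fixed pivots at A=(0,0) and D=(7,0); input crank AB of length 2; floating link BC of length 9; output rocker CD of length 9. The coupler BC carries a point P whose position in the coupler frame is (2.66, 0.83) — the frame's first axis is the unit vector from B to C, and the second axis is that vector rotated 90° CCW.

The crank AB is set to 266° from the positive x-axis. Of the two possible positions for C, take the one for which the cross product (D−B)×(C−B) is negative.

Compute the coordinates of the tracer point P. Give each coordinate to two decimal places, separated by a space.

2.20 -3.50

A=(0,0), D=(7.00,0)
B = A + 2.00·(cos266°, sin266°) = (-0.1395, -1.9951)
|BD| = 7.4130
circle(B,9.00) ∩ circle(D,9.00): a=3.7065, h=8.2013
  candidates: C₊=(1.2230,6.9011) cross=60.797; C₋=(5.6375,-8.8963) cross=-60.797
  mode - wants cross < 0 → take C=(5.6375,-8.8963) (cross=-60.797)
ex = (C−B)/|BC| = (0.6419,-0.7668); ey = (0.7668,0.6419)
P = B + 2.66·ex + 0.83·ey = (2.2044,-3.5020)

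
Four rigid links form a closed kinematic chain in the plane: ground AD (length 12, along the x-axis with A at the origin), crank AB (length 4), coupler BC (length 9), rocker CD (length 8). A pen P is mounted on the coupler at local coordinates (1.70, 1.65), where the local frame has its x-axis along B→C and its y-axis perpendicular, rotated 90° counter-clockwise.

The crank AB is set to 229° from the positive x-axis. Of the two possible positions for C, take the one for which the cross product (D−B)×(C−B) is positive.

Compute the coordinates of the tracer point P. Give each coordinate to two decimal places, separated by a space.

A=(0,0), D=(12.00,0)
B = A + 4.00·(cos229°, sin229°) = (-2.6242, -3.0188)
|BD| = 14.9326
circle(B,9.00) ∩ circle(D,8.00): a=8.0355, h=4.0535
  candidates: C₊=(4.4259,2.5754) cross=60.529; C₋=(6.0648,-5.3641) cross=-60.529
  mode + wants cross > 0 → take C=(4.4259,2.5754) (cross=60.529)
ex = (C−B)/|BC| = (0.7833,0.6216); ey = (-0.6216,0.7833)
P = B + 1.70·ex + 1.65·ey = (-2.3182,-0.6696)

-2.32 -0.67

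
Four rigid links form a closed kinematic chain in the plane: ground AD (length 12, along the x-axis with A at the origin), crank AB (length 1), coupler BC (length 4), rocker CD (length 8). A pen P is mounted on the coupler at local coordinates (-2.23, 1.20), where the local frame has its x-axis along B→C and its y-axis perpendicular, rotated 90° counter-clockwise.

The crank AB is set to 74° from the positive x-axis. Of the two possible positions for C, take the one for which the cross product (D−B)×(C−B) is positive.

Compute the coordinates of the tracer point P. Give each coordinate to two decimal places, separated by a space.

-2.15 1.69

A=(0,0), D=(12.00,0)
B = A + 1.00·(cos74°, sin74°) = (0.2756, 0.9613)
|BD| = 11.7637
circle(B,4.00) ∩ circle(D,8.00): a=3.8417, h=1.1142
  candidates: C₊=(4.1955,1.7578) cross=13.108; C₋=(4.0134,-0.4632) cross=-13.108
  mode + wants cross > 0 → take C=(4.1955,1.7578) (cross=13.108)
ex = (C−B)/|BC| = (0.9800,0.1991); ey = (-0.1991,0.9800)
P = B + -2.23·ex + 1.20·ey = (-2.1487,1.6931)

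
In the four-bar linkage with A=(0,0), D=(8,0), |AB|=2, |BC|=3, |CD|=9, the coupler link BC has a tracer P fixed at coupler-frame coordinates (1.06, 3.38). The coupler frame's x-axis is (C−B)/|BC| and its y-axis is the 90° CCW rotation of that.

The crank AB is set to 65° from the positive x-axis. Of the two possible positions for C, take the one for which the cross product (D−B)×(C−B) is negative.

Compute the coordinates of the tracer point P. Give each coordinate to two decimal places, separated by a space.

A=(0,0), D=(8.00,0)
B = A + 2.00·(cos65°, sin65°) = (0.8452, 1.8126)
|BD| = 7.3808
circle(B,3.00) ∩ circle(D,9.00): a=-1.1871, h=2.7551
  candidates: C₊=(0.3711,4.7749) cross=20.335; C₋=(-0.9821,-0.5666) cross=-20.335
  mode - wants cross < 0 → take C=(-0.9821,-0.5666) (cross=-20.335)
ex = (C−B)/|BC| = (-0.6091,-0.7931); ey = (0.7931,-0.6091)
P = B + 1.06·ex + 3.38·ey = (2.8801,-1.0869)

2.88 -1.09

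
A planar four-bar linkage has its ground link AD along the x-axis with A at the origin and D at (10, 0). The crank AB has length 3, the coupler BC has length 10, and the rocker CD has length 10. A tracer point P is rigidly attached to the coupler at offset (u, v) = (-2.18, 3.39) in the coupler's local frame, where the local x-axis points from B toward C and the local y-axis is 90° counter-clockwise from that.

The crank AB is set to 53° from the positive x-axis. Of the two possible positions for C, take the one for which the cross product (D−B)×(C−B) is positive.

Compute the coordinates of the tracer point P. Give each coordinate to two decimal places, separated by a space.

A=(0,0), D=(10.00,0)
B = A + 3.00·(cos53°, sin53°) = (1.8054, 2.3959)
|BD| = 8.5376
circle(B,10.00) ∩ circle(D,10.00): a=4.2688, h=9.0431
  candidates: C₊=(8.4405,9.8776) cross=77.206; C₋=(3.3650,-7.4817) cross=-77.206
  mode + wants cross > 0 → take C=(8.4405,9.8776) (cross=77.206)
ex = (C−B)/|BC| = (0.6635,0.7482); ey = (-0.7482,0.6635)
P = B + -2.18·ex + 3.39·ey = (-2.1773,3.0142)

-2.18 3.01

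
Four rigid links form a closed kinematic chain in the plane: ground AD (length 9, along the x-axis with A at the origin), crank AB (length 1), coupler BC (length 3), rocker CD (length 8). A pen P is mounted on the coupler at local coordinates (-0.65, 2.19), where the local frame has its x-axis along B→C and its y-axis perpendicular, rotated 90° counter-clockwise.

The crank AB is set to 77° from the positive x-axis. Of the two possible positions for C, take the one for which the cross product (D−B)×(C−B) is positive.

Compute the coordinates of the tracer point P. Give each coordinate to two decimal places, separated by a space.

A=(0,0), D=(9.00,0)
B = A + 1.00·(cos77°, sin77°) = (0.2250, 0.9744)
|BD| = 8.8290
circle(B,3.00) ∩ circle(D,8.00): a=1.2997, h=2.7038
  candidates: C₊=(1.8152,3.5182) cross=23.872; C₋=(1.2184,-1.8564) cross=-23.872
  mode + wants cross > 0 → take C=(1.8152,3.5182) (cross=23.872)
ex = (C−B)/|BC| = (0.5301,0.8480); ey = (-0.8480,0.5301)
P = B + -0.65·ex + 2.19·ey = (-1.9766,1.5840)

-1.98 1.58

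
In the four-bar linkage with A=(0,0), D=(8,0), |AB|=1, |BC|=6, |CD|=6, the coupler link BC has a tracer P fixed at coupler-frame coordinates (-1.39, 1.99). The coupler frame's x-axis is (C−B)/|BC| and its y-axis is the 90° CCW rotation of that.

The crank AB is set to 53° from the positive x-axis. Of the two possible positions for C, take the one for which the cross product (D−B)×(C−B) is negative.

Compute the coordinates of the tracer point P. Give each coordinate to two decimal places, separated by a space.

1.55 3.03

A=(0,0), D=(8.00,0)
B = A + 1.00·(cos53°, sin53°) = (0.6018, 0.7986)
|BD| = 7.4412
circle(B,6.00) ∩ circle(D,6.00): a=3.7206, h=4.7071
  candidates: C₊=(4.8061,5.0793) cross=35.027; C₋=(3.7957,-4.2806) cross=-35.027
  mode - wants cross < 0 → take C=(3.7957,-4.2806) (cross=-35.027)
ex = (C−B)/|BC| = (0.5323,-0.8465); ey = (0.8465,0.5323)
P = B + -1.39·ex + 1.99·ey = (1.5465,3.0346)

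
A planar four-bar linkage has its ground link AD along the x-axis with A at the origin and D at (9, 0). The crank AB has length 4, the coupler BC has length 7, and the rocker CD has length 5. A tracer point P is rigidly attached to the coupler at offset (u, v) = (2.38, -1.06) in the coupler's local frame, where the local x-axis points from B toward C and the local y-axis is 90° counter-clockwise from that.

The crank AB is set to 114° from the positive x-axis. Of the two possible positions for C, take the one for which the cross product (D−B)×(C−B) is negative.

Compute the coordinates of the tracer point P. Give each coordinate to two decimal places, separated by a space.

A=(0,0), D=(9.00,0)
B = A + 4.00·(cos114°, sin114°) = (-1.6269, 3.6542)
|BD| = 11.2377
circle(B,7.00) ∩ circle(D,5.00): a=6.6867, h=2.0709
  candidates: C₊=(5.3697,3.4382) cross=23.272; C₋=(4.0229,-0.4785) cross=-23.272
  mode - wants cross < 0 → take C=(4.0229,-0.4785) (cross=-23.272)
ex = (C−B)/|BC| = (0.8071,-0.5904); ey = (0.5904,0.8071)
P = B + 2.38·ex + -1.06·ey = (-0.3318,1.3935)

-0.33 1.39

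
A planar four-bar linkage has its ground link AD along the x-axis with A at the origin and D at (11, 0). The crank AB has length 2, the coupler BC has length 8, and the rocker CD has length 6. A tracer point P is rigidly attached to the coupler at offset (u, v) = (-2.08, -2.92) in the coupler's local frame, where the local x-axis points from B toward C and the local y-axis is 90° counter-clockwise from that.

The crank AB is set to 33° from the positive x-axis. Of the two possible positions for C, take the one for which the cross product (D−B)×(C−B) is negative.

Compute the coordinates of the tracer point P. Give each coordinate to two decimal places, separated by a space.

-1.87 0.56

A=(0,0), D=(11.00,0)
B = A + 2.00·(cos33°, sin33°) = (1.6773, 1.0893)
|BD| = 9.3861
circle(B,8.00) ∩ circle(D,6.00): a=6.1846, h=5.0745
  candidates: C₊=(8.4091,5.4118) cross=47.630; C₋=(7.2313,-4.6687) cross=-47.630
  mode - wants cross < 0 → take C=(7.2313,-4.6687) (cross=-47.630)
ex = (C−B)/|BC| = (0.6942,-0.7197); ey = (0.7197,0.6942)
P = B + -2.08·ex + -2.92·ey = (-1.8683,0.5592)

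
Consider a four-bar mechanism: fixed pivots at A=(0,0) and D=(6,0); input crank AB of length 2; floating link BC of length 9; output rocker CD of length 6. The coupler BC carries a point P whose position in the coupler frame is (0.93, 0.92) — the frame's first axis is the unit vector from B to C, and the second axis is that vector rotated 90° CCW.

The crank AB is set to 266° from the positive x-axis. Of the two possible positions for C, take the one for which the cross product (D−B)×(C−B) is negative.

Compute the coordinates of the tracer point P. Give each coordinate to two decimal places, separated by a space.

A=(0,0), D=(6.00,0)
B = A + 2.00·(cos266°, sin266°) = (-0.1395, -1.9951)
|BD| = 6.4556
circle(B,9.00) ∩ circle(D,6.00): a=6.7131, h=5.9945
  candidates: C₊=(4.3924,5.7806) cross=38.698; C₋=(8.0976,-5.6214) cross=-38.698
  mode - wants cross < 0 → take C=(8.0976,-5.6214) (cross=-38.698)
ex = (C−B)/|BC| = (0.9152,-0.4029); ey = (0.4029,0.9152)
P = B + 0.93·ex + 0.92·ey = (1.0823,-1.5278)

1.08 -1.53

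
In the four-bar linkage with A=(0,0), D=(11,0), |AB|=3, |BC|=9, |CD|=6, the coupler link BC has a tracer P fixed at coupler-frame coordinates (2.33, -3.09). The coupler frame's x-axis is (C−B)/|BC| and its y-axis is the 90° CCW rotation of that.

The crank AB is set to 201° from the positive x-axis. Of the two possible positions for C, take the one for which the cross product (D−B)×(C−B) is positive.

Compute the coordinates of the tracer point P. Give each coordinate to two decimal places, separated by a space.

A=(0,0), D=(11.00,0)
B = A + 3.00·(cos201°, sin201°) = (-2.8007, -1.0751)
|BD| = 13.8426
circle(B,9.00) ∩ circle(D,6.00): a=8.5467, h=2.8203
  candidates: C₊=(5.5011,2.4004) cross=39.040; C₋=(5.9392,-3.2231) cross=-39.040
  mode + wants cross > 0 → take C=(5.5011,2.4004) (cross=39.040)
ex = (C−B)/|BC| = (0.9224,0.3862); ey = (-0.3862,0.9224)
P = B + 2.33·ex + -3.09·ey = (0.5418,-3.0256)

0.54 -3.03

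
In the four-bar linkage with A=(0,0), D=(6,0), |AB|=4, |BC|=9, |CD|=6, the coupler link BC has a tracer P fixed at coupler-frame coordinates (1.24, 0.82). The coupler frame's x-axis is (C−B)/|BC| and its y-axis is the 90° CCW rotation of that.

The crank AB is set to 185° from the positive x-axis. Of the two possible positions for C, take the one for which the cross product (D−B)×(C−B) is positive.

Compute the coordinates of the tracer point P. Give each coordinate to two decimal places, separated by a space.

A=(0,0), D=(6.00,0)
B = A + 4.00·(cos185°, sin185°) = (-3.9848, -0.3486)
|BD| = 9.9909
circle(B,9.00) ∩ circle(D,6.00): a=7.2475, h=5.3361
  candidates: C₊=(3.0721,5.2371) cross=53.312; C₋=(3.4445,-5.4286) cross=-53.312
  mode + wants cross > 0 → take C=(3.0721,5.2371) (cross=53.312)
ex = (C−B)/|BC| = (0.7841,0.6206); ey = (-0.6206,0.7841)
P = B + 1.24·ex + 0.82·ey = (-3.5214,1.0639)

-3.52 1.06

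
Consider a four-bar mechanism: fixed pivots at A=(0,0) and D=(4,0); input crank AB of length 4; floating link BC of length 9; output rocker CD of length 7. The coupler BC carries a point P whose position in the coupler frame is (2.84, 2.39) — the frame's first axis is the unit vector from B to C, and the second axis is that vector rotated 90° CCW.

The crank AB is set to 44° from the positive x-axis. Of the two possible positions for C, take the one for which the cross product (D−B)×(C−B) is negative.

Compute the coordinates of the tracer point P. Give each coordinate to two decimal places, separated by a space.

4.24 -0.67

A=(0,0), D=(4.00,0)
B = A + 4.00·(cos44°, sin44°) = (2.8774, 2.7786)
|BD| = 2.9969
circle(B,9.00) ∩ circle(D,7.00): a=6.8374, h=5.8524
  candidates: C₊=(10.8649,-1.3685) cross=17.539; C₋=(0.0124,-5.7532) cross=-17.539
  mode - wants cross < 0 → take C=(0.0124,-5.7532) (cross=-17.539)
ex = (C−B)/|BC| = (-0.3183,-0.9480); ey = (0.9480,-0.3183)
P = B + 2.84·ex + 2.39·ey = (4.2390,-0.6744)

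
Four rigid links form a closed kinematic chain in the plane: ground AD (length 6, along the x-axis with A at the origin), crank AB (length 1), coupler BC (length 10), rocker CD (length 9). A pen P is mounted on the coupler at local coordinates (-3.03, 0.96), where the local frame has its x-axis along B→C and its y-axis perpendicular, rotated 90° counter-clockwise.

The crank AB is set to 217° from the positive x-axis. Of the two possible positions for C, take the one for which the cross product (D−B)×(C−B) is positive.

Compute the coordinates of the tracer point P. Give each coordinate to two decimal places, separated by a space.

A=(0,0), D=(6.00,0)
B = A + 1.00·(cos217°, sin217°) = (-0.7986, -0.6018)
|BD| = 6.8252
circle(B,10.00) ∩ circle(D,9.00): a=4.8045, h=8.7702
  candidates: C₊=(3.2138,8.5579) cross=59.859; C₋=(4.7605,-8.9142) cross=-59.859
  mode + wants cross > 0 → take C=(3.2138,8.5579) (cross=59.859)
ex = (C−B)/|BC| = (0.4012,0.9160); ey = (-0.9160,0.4012)
P = B + -3.03·ex + 0.96·ey = (-2.8937,-2.9920)

-2.89 -2.99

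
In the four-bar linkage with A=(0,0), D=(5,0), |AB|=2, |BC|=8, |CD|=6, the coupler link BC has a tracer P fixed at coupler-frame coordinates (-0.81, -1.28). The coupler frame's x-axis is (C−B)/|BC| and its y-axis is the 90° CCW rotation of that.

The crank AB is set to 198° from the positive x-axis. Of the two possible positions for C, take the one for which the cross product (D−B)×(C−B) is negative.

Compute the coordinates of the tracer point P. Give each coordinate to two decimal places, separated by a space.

-3.36 -1.04

A=(0,0), D=(5.00,0)
B = A + 2.00·(cos198°, sin198°) = (-1.9021, -0.6180)
|BD| = 6.9297
circle(B,8.00) ∩ circle(D,6.00): a=5.4851, h=5.8235
  candidates: C₊=(3.0418,5.6715) cross=40.355; C₋=(4.0805,-5.9291) cross=-40.355
  mode - wants cross < 0 → take C=(4.0805,-5.9291) (cross=-40.355)
ex = (C−B)/|BC| = (0.7478,-0.6639); ey = (0.6639,0.7478)
P = B + -0.81·ex + -1.28·ey = (-3.3576,-1.0375)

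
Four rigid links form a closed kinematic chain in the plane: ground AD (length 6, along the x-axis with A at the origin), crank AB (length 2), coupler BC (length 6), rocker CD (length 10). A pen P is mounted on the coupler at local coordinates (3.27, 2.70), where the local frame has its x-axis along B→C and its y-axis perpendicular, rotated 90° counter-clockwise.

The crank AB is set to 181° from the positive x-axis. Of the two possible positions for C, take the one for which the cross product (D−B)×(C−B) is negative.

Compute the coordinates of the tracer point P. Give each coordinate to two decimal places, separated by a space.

A=(0,0), D=(6.00,0)
B = A + 2.00·(cos181°, sin181°) = (-1.9997, -0.0349)
|BD| = 7.9998
circle(B,6.00) ∩ circle(D,10.00): a=-0.0002, h=6.0000
  candidates: C₊=(-2.0261,5.9650) cross=47.999; C₋=(-1.9737,-6.0348) cross=-47.999
  mode - wants cross < 0 → take C=(-1.9737,-6.0348) (cross=-47.999)
ex = (C−B)/|BC| = (0.0043,-1.0000); ey = (1.0000,0.0043)
P = B + 3.27·ex + 2.70·ey = (0.7144,-3.2932)

0.71 -3.29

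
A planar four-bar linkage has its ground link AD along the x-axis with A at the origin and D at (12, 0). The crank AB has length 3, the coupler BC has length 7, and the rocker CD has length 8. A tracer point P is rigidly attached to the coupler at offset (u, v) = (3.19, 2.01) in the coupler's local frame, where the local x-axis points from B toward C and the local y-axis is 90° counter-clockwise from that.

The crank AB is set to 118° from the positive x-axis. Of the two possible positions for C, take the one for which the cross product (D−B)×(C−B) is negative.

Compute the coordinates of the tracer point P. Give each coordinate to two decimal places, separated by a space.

2.35 2.31

A=(0,0), D=(12.00,0)
B = A + 3.00·(cos118°, sin118°) = (-1.4084, 2.6488)
|BD| = 13.6676
circle(B,7.00) ∩ circle(D,8.00): a=6.2850, h=3.0819
  candidates: C₊=(5.3547,4.4543) cross=42.123; C₋=(4.1602,-1.5927) cross=-42.123
  mode - wants cross < 0 → take C=(4.1602,-1.5927) (cross=-42.123)
ex = (C−B)/|BC| = (0.7955,-0.6059); ey = (0.6059,0.7955)
P = B + 3.19·ex + 2.01·ey = (2.3472,2.3149)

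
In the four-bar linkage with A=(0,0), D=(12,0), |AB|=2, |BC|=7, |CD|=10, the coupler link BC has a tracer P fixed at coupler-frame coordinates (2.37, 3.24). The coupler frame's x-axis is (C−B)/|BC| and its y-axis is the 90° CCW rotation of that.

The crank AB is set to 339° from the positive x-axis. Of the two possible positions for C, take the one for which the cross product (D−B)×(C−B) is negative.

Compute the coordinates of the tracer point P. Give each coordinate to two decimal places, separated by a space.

A=(0,0), D=(12.00,0)
B = A + 2.00·(cos339°, sin339°) = (1.8672, -0.7167)
|BD| = 10.1582
circle(B,7.00) ∩ circle(D,10.00): a=2.5688, h=6.5116
  candidates: C₊=(3.9701,5.9599) cross=66.146; C₋=(4.8890,-7.0309) cross=-66.146
  mode - wants cross < 0 → take C=(4.8890,-7.0309) (cross=-66.146)
ex = (C−B)/|BC| = (0.4317,-0.9020); ey = (0.9020,0.4317)
P = B + 2.37·ex + 3.24·ey = (5.8128,-1.4559)

5.81 -1.46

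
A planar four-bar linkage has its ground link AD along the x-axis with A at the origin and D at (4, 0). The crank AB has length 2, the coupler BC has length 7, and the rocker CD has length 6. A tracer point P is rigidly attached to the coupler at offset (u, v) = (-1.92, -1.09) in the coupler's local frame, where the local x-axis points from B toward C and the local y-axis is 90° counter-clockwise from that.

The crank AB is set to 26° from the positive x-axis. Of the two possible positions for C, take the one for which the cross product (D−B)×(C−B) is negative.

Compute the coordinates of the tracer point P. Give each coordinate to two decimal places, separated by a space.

A=(0,0), D=(4.00,0)
B = A + 2.00·(cos26°, sin26°) = (1.7976, 0.8767)
|BD| = 2.3705
circle(B,7.00) ∩ circle(D,6.00): a=3.9273, h=5.7945
  candidates: C₊=(7.5895,4.8078) cross=13.736; C₋=(3.3033,-5.9594) cross=-13.736
  mode - wants cross < 0 → take C=(3.3033,-5.9594) (cross=-13.736)
ex = (C−B)/|BC| = (0.2151,-0.9766); ey = (0.9766,0.2151)
P = B + -1.92·ex + -1.09·ey = (0.3201,2.5173)

0.32 2.52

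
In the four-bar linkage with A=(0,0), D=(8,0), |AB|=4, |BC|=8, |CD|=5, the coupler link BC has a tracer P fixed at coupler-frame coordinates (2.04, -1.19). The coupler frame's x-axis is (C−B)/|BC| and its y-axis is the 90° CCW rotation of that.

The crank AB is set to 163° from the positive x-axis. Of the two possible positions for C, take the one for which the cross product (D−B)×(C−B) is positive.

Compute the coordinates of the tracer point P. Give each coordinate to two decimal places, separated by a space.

A=(0,0), D=(8.00,0)
B = A + 4.00·(cos163°, sin163°) = (-3.8252, 1.1695)
|BD| = 11.8829
circle(B,8.00) ∩ circle(D,5.00): a=7.5825, h=2.5507
  candidates: C₊=(3.9715,2.9616) cross=30.310; C₋=(3.4694,-2.1151) cross=-30.310
  mode + wants cross > 0 → take C=(3.9715,2.9616) (cross=30.310)
ex = (C−B)/|BC| = (0.9746,0.2240); ey = (-0.2240,0.9746)
P = B + 2.04·ex + -1.19·ey = (-1.5705,0.4667)

-1.57 0.47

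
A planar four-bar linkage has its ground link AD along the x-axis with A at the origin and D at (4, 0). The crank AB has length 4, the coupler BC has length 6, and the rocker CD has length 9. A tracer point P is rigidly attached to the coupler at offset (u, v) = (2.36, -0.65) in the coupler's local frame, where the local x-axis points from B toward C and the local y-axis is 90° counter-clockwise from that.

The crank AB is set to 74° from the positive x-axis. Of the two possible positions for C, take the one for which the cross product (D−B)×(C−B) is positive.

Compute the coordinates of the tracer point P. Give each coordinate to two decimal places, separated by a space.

A=(0,0), D=(4.00,0)
B = A + 4.00·(cos74°, sin74°) = (1.1025, 3.8450)
|BD| = 4.8145
circle(B,6.00) ∩ circle(D,9.00): a=-2.2661, h=5.5556
  candidates: C₊=(4.1757,8.9983) cross=26.748; C₋=(-4.6981,2.3114) cross=-26.748
  mode + wants cross > 0 → take C=(4.1757,8.9983) (cross=26.748)
ex = (C−B)/|BC| = (0.5122,0.8589); ey = (-0.8589,0.5122)
P = B + 2.36·ex + -0.65·ey = (2.8696,5.5391)

2.87 5.54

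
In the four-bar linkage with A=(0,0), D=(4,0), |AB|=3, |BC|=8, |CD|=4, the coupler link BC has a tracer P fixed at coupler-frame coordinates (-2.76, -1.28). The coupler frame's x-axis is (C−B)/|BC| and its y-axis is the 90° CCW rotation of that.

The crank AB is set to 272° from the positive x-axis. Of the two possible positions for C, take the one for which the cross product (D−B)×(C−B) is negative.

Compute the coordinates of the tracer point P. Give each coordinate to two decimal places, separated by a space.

-2.26 -4.91

A=(0,0), D=(4.00,0)
B = A + 3.00·(cos272°, sin272°) = (0.1047, -2.9982)
|BD| = 4.9155
circle(B,8.00) ∩ circle(D,4.00): a=7.3403, h=3.1813
  candidates: C₊=(3.9811,4.0000) cross=15.638; C₋=(7.8619,-1.0421) cross=-15.638
  mode - wants cross < 0 → take C=(7.8619,-1.0421) (cross=-15.638)
ex = (C−B)/|BC| = (0.9696,0.2445); ey = (-0.2445,0.9696)
P = B + -2.76·ex + -1.28·ey = (-2.2586,-4.9142)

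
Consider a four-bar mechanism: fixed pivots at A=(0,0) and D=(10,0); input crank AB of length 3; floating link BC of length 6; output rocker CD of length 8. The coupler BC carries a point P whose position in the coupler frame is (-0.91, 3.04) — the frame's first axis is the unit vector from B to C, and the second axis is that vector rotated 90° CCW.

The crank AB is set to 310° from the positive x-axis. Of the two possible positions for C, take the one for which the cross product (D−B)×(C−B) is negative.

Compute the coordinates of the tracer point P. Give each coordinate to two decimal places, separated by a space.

A=(0,0), D=(10.00,0)
B = A + 3.00·(cos310°, sin310°) = (1.9284, -2.2981)
|BD| = 8.3924
circle(B,6.00) ∩ circle(D,8.00): a=2.5280, h=5.4414
  candidates: C₊=(2.8697,3.6276) cross=45.667; C₋=(5.8498,-6.8393) cross=-45.667
  mode - wants cross < 0 → take C=(5.8498,-6.8393) (cross=-45.667)
ex = (C−B)/|BC| = (0.6536,-0.7569); ey = (0.7569,0.6536)
P = B + -0.91·ex + 3.04·ey = (3.6345,0.3775)

3.63 0.38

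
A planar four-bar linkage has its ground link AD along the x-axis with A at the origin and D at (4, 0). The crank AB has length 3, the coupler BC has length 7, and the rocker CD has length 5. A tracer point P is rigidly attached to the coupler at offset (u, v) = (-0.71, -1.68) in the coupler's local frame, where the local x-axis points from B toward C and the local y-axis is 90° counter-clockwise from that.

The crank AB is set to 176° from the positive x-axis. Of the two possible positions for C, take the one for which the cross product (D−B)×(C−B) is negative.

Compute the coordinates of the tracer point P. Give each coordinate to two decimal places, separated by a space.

A=(0,0), D=(4.00,0)
B = A + 3.00·(cos176°, sin176°) = (-2.9927, 0.2093)
|BD| = 6.9958
circle(B,7.00) ∩ circle(D,5.00): a=5.2132, h=4.6714
  candidates: C₊=(2.3579,4.7227) cross=32.681; C₋=(2.0785,-4.6160) cross=-32.681
  mode - wants cross < 0 → take C=(2.0785,-4.6160) (cross=-32.681)
ex = (C−B)/|BC| = (0.7244,-0.6893); ey = (0.6893,0.7244)
P = B + -0.71·ex + -1.68·ey = (-4.6651,-0.5184)

-4.67 -0.52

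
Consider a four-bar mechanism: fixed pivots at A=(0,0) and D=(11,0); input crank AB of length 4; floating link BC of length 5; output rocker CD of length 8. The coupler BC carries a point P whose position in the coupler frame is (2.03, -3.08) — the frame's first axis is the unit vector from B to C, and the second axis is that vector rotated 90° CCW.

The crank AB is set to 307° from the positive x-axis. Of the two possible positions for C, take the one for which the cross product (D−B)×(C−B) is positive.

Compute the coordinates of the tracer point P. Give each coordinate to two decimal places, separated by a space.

5.77 -1.67

A=(0,0), D=(11.00,0)
B = A + 4.00·(cos307°, sin307°) = (2.4073, -3.1945)
|BD| = 9.1673
circle(B,5.00) ∩ circle(D,8.00): a=2.4566, h=4.3549
  candidates: C₊=(3.1923,1.7434) cross=39.923; C₋=(6.2274,-6.4205) cross=-39.923
  mode + wants cross > 0 → take C=(3.1923,1.7434) (cross=39.923)
ex = (C−B)/|BC| = (0.1570,0.9876); ey = (-0.9876,0.1570)
P = B + 2.03·ex + -3.08·ey = (5.7678,-1.6733)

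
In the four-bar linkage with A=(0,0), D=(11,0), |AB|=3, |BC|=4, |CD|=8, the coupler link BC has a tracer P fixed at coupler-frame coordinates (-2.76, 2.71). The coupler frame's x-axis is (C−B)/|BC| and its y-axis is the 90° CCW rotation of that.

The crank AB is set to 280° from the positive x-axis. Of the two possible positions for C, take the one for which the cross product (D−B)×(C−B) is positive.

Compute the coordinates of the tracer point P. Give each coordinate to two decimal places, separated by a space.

A=(0,0), D=(11.00,0)
B = A + 3.00·(cos280°, sin280°) = (0.5209, -2.9544)
|BD| = 10.8876
circle(B,4.00) ∩ circle(D,8.00): a=3.2394, h=2.3465
  candidates: C₊=(3.0021,0.1831) cross=25.548; C₋=(4.2756,-4.3338) cross=-25.548
  mode + wants cross > 0 → take C=(3.0021,0.1831) (cross=25.548)
ex = (C−B)/|BC| = (0.6203,0.7844); ey = (-0.7844,0.6203)
P = B + -2.76·ex + 2.71·ey = (-3.3167,-3.4383)

-3.32 -3.44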